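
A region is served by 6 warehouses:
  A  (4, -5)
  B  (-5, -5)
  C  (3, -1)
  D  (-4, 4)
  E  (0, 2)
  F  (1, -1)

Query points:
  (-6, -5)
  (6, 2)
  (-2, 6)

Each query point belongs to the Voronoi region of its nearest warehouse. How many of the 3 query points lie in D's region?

(-6, -5) — d² to each: A:100, B:1, C:97, D:85, E:85, F:65 → nearest is B
(6, 2) — d² to each: A:53, B:170, C:18, D:104, E:36, F:34 → nearest is C
(-2, 6) — d² to each: A:157, B:130, C:74, D:8, E:20, F:58 → nearest is D
1 of the 3 points has D as nearest.

1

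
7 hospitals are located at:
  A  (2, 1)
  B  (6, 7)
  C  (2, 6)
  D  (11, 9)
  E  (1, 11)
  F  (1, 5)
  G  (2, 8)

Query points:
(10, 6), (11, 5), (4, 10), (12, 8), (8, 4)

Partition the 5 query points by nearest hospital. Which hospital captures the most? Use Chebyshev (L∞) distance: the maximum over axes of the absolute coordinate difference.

(10, 6) — d to each: A:8, B:4, C:8, D:3, E:9, F:9, G:8 → nearest is D
(11, 5) — d to each: A:9, B:5, C:9, D:4, E:10, F:10, G:9 → nearest is D
(4, 10) — d to each: A:9, B:3, C:4, D:7, E:3, F:5, G:2 → nearest is G
(12, 8) — d to each: A:10, B:6, C:10, D:1, E:11, F:11, G:10 → nearest is D
(8, 4) — d to each: A:6, B:3, C:6, D:5, E:7, F:7, G:6 → nearest is B
Tally — B:1, D:3, G:1. D captures the most (3).

D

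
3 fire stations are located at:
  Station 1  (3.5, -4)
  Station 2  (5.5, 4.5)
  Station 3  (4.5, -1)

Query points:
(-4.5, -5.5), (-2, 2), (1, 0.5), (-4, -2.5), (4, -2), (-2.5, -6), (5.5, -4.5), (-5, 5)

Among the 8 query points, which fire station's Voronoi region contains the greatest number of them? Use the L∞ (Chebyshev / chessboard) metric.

Station 1

(-4.5, -5.5) — d to each: Station 1:8, Station 2:10, Station 3:9 → nearest is Station 1
(-2, 2) — d to each: Station 1:6, Station 2:7.5, Station 3:6.5 → nearest is Station 1
(1, 0.5) — d to each: Station 1:4.5, Station 2:4.5, Station 3:3.5 → nearest is Station 3
(-4, -2.5) — d to each: Station 1:7.5, Station 2:9.5, Station 3:8.5 → nearest is Station 1
(4, -2) — d to each: Station 1:2, Station 2:6.5, Station 3:1 → nearest is Station 3
(-2.5, -6) — d to each: Station 1:6, Station 2:10.5, Station 3:7 → nearest is Station 1
(5.5, -4.5) — d to each: Station 1:2, Station 2:9, Station 3:3.5 → nearest is Station 1
(-5, 5) — d to each: Station 1:9, Station 2:10.5, Station 3:9.5 → nearest is Station 1
Tally — Station 1:6, Station 3:2. Station 1 captures the most (6).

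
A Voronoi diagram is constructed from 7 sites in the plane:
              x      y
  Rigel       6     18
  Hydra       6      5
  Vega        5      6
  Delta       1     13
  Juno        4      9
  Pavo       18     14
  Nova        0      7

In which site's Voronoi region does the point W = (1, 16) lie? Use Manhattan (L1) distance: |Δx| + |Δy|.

d(W, Rigel) = |1−6| + |16−18| = 5 + 2 = 7
d(W, Hydra) = |1−6| + |16−5| = 5 + 11 = 16
d(W, Vega) = |1−5| + |16−6| = 4 + 10 = 14
d(W, Delta) = |1−1| + |16−13| = 0 + 3 = 3
d(W, Juno) = |1−4| + |16−9| = 3 + 7 = 10
d(W, Pavo) = |1−18| + |16−14| = 17 + 2 = 19
d(W, Nova) = |1−0| + |16−7| = 1 + 9 = 10
Delta is nearest.

Delta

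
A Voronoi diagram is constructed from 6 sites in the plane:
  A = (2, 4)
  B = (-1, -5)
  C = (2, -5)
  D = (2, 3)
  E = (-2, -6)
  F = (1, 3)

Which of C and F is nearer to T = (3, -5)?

C

Compare squared distances:
|TC|² = (3−2)² + (-5−(-5))² = 1 + 0 = 1
|TF|² = (3−1)² + (-5−3)² = 4 + 64 = 68
1 < 68, so C is closer.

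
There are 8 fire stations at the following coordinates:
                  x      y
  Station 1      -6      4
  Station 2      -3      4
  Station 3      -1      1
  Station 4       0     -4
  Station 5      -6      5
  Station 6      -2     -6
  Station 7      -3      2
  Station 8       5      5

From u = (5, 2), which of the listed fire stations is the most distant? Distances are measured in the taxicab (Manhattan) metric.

d(u, Station 1) = |5−(-6)| + |2−4| = 11 + 2 = 13
d(u, Station 2) = |5−(-3)| + |2−4| = 8 + 2 = 10
d(u, Station 3) = |5−(-1)| + |2−1| = 6 + 1 = 7
d(u, Station 4) = |5−0| + |2−(-4)| = 5 + 6 = 11
d(u, Station 5) = |5−(-6)| + |2−5| = 11 + 3 = 14
d(u, Station 6) = |5−(-2)| + |2−(-6)| = 7 + 8 = 15
d(u, Station 7) = |5−(-3)| + |2−2| = 8 + 0 = 8
d(u, Station 8) = |5−5| + |2−5| = 0 + 3 = 3
The largest is to Station 6.

Station 6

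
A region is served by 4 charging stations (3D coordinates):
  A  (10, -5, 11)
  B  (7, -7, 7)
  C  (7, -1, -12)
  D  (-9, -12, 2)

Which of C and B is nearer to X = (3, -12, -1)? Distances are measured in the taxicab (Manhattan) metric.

B

d(X,C) = |3−7| + |-12−(-1)| + |-1−(-12)| = 4 + 11 + 11 = 26
d(X,B) = |3−7| + |-12−(-7)| + |-1−7| = 4 + 5 + 8 = 17
26 > 17, so B is closer.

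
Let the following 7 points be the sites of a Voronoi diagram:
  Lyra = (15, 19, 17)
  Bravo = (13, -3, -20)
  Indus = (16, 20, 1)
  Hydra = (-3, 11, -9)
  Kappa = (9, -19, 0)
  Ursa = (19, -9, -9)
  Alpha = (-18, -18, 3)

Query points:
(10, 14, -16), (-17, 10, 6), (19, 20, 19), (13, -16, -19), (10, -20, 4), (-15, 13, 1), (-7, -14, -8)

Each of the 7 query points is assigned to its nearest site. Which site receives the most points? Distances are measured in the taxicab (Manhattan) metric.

(10, 14, -16) — d to each: Lyra:43, Bravo:24, Indus:29, Hydra:23, Kappa:50, Ursa:39, Alpha:79 → nearest is Hydra
(-17, 10, 6) — d to each: Lyra:52, Bravo:69, Indus:48, Hydra:30, Kappa:61, Ursa:70, Alpha:32 → nearest is Hydra
(19, 20, 19) — d to each: Lyra:7, Bravo:68, Indus:21, Hydra:59, Kappa:68, Ursa:57, Alpha:91 → nearest is Lyra
(13, -16, -19) — d to each: Lyra:73, Bravo:14, Indus:59, Hydra:53, Kappa:26, Ursa:23, Alpha:55 → nearest is Bravo
(10, -20, 4) — d to each: Lyra:57, Bravo:44, Indus:49, Hydra:57, Kappa:6, Ursa:33, Alpha:31 → nearest is Kappa
(-15, 13, 1) — d to each: Lyra:52, Bravo:65, Indus:38, Hydra:24, Kappa:57, Ursa:66, Alpha:36 → nearest is Hydra
(-7, -14, -8) — d to each: Lyra:80, Bravo:43, Indus:66, Hydra:30, Kappa:29, Ursa:32, Alpha:26 → nearest is Alpha
Tally — Lyra:1, Bravo:1, Hydra:3, Kappa:1, Alpha:1. Hydra captures the most (3).

Hydra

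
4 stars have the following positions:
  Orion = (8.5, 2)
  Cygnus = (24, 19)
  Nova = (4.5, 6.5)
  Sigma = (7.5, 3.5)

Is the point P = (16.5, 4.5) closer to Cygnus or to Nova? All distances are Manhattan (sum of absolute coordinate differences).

d(P, Cygnus) = |16.5−24| + |4.5−19| = 7.5 + 14.5 = 22
d(P, Nova) = |16.5−4.5| + |4.5−6.5| = 12 + 2 = 14
22 > 14, so Nova is closer.

Nova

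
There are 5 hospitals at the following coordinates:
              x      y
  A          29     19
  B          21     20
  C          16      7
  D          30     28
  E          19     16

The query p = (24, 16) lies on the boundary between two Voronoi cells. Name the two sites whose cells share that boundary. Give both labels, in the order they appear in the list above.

B and E

Squared distances from p to each site:
|pA|² = (24−29)² + (16−19)² = 25 + 9 = 34
|pB|² = (24−21)² + (16−20)² = 9 + 16 = 25
|pC|² = (24−16)² + (16−7)² = 64 + 81 = 145
|pD|² = (24−30)² + (16−28)² = 36 + 144 = 180
|pE|² = (24−19)² + (16−16)² = 25 + 0 = 25
p is equidistant from B and E (both at squared distance 25), and every other site is strictly farther — so p lies on the B–E Voronoi edge.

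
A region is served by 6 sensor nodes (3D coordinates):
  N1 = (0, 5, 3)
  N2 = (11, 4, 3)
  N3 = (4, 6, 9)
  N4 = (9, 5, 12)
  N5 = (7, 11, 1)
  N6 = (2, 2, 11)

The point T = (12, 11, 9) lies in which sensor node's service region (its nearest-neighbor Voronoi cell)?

Since √ is increasing, it suffices to compare squared distances:
|TN1|² = 144 + 36 + 36 = 216
|TN2|² = 1 + 49 + 36 = 86
|TN3|² = 64 + 25 + 0 = 89
|TN4|² = 9 + 36 + 9 = 54
|TN5|² = 25 + 0 + 64 = 89
|TN6|² = 100 + 81 + 4 = 185
N4 is nearest.

N4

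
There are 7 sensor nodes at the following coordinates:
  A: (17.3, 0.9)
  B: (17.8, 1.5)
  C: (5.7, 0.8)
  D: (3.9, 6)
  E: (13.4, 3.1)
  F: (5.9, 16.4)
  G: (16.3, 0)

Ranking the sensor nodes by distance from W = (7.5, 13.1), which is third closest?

E

Squared Euclidean distances:
|WA|² = (7.5−17.3)² + (13.1−0.9)² = 96.04 + 148.84 = 244.88
|WB|² = (7.5−17.8)² + (13.1−1.5)² = 106.09 + 134.56 = 240.65
|WC|² = (7.5−5.7)² + (13.1−0.8)² = 3.24 + 151.29 = 154.53
|WD|² = (7.5−3.9)² + (13.1−6)² = 12.96 + 50.41 = 63.37
|WE|² = (7.5−13.4)² + (13.1−3.1)² = 34.81 + 100 = 134.81
|WF|² = (7.5−5.9)² + (13.1−16.4)² = 2.56 + 10.89 = 13.45
|WG|² = (7.5−16.3)² + (13.1−0)² = 77.44 + 171.61 = 249.05
Sorted ascending: F, D, E, C, … — the third-nearest is E.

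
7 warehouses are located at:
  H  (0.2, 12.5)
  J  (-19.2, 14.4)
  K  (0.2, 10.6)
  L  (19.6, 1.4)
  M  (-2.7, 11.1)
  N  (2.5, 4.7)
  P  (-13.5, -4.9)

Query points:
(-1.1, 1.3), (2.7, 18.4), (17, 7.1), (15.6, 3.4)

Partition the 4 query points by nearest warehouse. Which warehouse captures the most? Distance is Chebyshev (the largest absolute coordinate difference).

L

(-1.1, 1.3) — d to each: H:11.2, J:18.1, K:9.3, L:20.7, M:9.8, N:3.6, P:12.4 → nearest is N
(2.7, 18.4) — d to each: H:5.9, J:21.9, K:7.8, L:17, M:7.3, N:13.7, P:23.3 → nearest is H
(17, 7.1) — d to each: H:16.8, J:36.2, K:16.8, L:5.7, M:19.7, N:14.5, P:30.5 → nearest is L
(15.6, 3.4) — d to each: H:15.4, J:34.8, K:15.4, L:4, M:18.3, N:13.1, P:29.1 → nearest is L
Tally — H:1, L:2, N:1. L captures the most (2).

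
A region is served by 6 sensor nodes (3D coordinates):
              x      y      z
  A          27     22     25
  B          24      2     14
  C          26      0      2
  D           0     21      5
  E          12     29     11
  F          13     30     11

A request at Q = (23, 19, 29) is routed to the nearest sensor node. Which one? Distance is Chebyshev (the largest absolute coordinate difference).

A

d(Q,A) = max(4, 3, 4) = 4
d(Q,B) = max(1, 17, 15) = 17
d(Q,C) = max(3, 19, 27) = 27
d(Q,D) = max(23, 2, 24) = 24
d(Q,E) = max(11, 10, 18) = 18
d(Q,F) = max(10, 11, 18) = 18
A is nearest.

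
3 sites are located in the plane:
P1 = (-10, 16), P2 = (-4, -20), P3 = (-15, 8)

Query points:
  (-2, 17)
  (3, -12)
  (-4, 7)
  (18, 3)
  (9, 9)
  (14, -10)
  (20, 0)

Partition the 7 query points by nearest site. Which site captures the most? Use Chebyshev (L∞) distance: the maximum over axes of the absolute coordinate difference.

P2

(-2, 17) — d to each: P1:8, P2:37, P3:13 → nearest is P1
(3, -12) — d to each: P1:28, P2:8, P3:20 → nearest is P2
(-4, 7) — d to each: P1:9, P2:27, P3:11 → nearest is P1
(18, 3) — d to each: P1:28, P2:23, P3:33 → nearest is P2
(9, 9) — d to each: P1:19, P2:29, P3:24 → nearest is P1
(14, -10) — d to each: P1:26, P2:18, P3:29 → nearest is P2
(20, 0) — d to each: P1:30, P2:24, P3:35 → nearest is P2
Tally — P1:3, P2:4. P2 captures the most (4).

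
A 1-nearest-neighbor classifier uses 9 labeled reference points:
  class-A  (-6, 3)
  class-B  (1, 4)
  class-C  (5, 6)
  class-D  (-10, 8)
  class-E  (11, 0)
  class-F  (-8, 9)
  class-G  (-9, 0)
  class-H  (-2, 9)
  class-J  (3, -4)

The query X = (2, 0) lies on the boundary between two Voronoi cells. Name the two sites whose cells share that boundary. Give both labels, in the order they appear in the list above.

Squared distances from X to each site:
d²(X, class-A) = 64 + 9 = 73
d²(X, class-B) = 1 + 16 = 17
d²(X, class-C) = 9 + 36 = 45
d²(X, class-D) = 144 + 64 = 208
d²(X, class-E) = 81 + 0 = 81
d²(X, class-F) = 100 + 81 = 181
d²(X, class-G) = 121 + 0 = 121
d²(X, class-H) = 16 + 81 = 97
d²(X, class-J) = 1 + 16 = 17
X is equidistant from class-B and class-J (both at squared distance 17), and every other site is strictly farther — so X lies on the class-B–class-J Voronoi edge.

class-B and class-J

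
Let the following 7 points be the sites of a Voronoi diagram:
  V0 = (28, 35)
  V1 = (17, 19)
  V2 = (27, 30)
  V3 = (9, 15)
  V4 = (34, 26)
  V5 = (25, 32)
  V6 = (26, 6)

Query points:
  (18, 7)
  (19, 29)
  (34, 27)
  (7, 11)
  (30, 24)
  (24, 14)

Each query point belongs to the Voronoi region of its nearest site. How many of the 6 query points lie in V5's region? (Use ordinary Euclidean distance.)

(18, 7) — d² to each: V0:884, V1:145, V2:610, V3:145, V4:617, V5:674, V6:65 → nearest is V6
(19, 29) — d² to each: V0:117, V1:104, V2:65, V3:296, V4:234, V5:45, V6:578 → nearest is V5
(34, 27) — d² to each: V0:100, V1:353, V2:58, V3:769, V4:1, V5:106, V6:505 → nearest is V4
(7, 11) — d² to each: V0:1017, V1:164, V2:761, V3:20, V4:954, V5:765, V6:386 → nearest is V3
(30, 24) — d² to each: V0:125, V1:194, V2:45, V3:522, V4:20, V5:89, V6:340 → nearest is V4
(24, 14) — d² to each: V0:457, V1:74, V2:265, V3:226, V4:244, V5:325, V6:68 → nearest is V6
1 of the 6 points has V5 as nearest.

1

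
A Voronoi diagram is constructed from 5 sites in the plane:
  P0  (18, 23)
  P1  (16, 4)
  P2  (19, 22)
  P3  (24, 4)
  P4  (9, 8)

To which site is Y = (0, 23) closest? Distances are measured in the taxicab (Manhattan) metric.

d(Y,P0) = |0−18| + |23−23| = 18 + 0 = 18
d(Y,P1) = |0−16| + |23−4| = 16 + 19 = 35
d(Y,P2) = |0−19| + |23−22| = 19 + 1 = 20
d(Y,P3) = |0−24| + |23−4| = 24 + 19 = 43
d(Y,P4) = |0−9| + |23−8| = 9 + 15 = 24
P0 is nearest.

P0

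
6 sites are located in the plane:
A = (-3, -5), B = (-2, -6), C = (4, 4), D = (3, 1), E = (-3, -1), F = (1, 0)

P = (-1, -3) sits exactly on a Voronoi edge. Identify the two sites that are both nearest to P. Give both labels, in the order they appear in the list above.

Squared distances from P to each site:
|PA|² = (-1−(-3))² + (-3−(-5))² = 4 + 4 = 8
|PB|² = (-1−(-2))² + (-3−(-6))² = 1 + 9 = 10
|PC|² = (-1−4)² + (-3−4)² = 25 + 49 = 74
|PD|² = (-1−3)² + (-3−1)² = 16 + 16 = 32
|PE|² = (-1−(-3))² + (-3−(-1))² = 4 + 4 = 8
|PF|² = (-1−1)² + (-3−0)² = 4 + 9 = 13
P is equidistant from A and E (both at squared distance 8), and every other site is strictly farther — so P lies on the A–E Voronoi edge.

A and E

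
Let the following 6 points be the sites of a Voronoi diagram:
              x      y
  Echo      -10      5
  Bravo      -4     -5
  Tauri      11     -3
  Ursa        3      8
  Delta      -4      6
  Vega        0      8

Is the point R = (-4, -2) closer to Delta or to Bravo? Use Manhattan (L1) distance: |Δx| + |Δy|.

d(R, Delta) = |-4−(-4)| + |-2−6| = 0 + 8 = 8
d(R, Bravo) = |-4−(-4)| + |-2−(-5)| = 0 + 3 = 3
8 > 3, so Bravo is closer.

Bravo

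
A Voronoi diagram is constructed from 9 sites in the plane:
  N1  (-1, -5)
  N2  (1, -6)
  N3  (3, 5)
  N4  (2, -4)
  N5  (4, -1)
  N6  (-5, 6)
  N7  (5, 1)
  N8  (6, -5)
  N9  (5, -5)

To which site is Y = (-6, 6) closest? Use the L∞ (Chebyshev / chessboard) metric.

N6

d(Y,N1) = max(5, 11) = 11
d(Y,N2) = max(7, 12) = 12
d(Y,N3) = max(9, 1) = 9
d(Y,N4) = max(8, 10) = 10
d(Y,N5) = max(10, 7) = 10
d(Y,N6) = max(1, 0) = 1
d(Y,N7) = max(11, 5) = 11
d(Y,N8) = max(12, 11) = 12
d(Y,N9) = max(11, 11) = 11
Minimum is at N6.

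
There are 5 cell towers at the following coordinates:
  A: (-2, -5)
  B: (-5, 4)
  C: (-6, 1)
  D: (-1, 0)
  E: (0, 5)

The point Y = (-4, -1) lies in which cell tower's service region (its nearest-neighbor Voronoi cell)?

C

Squared Euclidean distances:
|YA|² = (-4−(-2))² + (-1−(-5))² = 4 + 16 = 20
|YB|² = (-4−(-5))² + (-1−4)² = 1 + 25 = 26
|YC|² = (-4−(-6))² + (-1−1)² = 4 + 4 = 8
|YD|² = (-4−(-1))² + (-1−0)² = 9 + 1 = 10
|YE|² = (-4−0)² + (-1−5)² = 16 + 36 = 52
The smallest is to C, so Y lies in the Voronoi region of C.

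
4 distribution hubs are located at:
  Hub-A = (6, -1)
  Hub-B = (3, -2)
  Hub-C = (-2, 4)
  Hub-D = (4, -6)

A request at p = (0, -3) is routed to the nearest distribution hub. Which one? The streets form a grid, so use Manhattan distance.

d(p, Hub-A) = |0−6| + |-3−(-1)| = 6 + 2 = 8
d(p, Hub-B) = |0−3| + |-3−(-2)| = 3 + 1 = 4
d(p, Hub-C) = |0−(-2)| + |-3−4| = 2 + 7 = 9
d(p, Hub-D) = |0−4| + |-3−(-6)| = 4 + 3 = 7
The smallest is to Hub-B, so p lies in the Voronoi region of Hub-B.

Hub-B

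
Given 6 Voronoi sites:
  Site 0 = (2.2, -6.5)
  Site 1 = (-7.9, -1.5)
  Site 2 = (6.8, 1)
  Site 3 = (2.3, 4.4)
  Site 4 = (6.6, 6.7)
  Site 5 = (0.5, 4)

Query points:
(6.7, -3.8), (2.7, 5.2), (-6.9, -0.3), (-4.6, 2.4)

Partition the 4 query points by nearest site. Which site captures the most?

(6.7, -3.8) — d² to each: Site 0:27.54, Site 1:218.45, Site 2:23.05, Site 3:86.6, Site 4:110.26, Site 5:99.28 → nearest is Site 2
(2.7, 5.2) — d² to each: Site 0:137.14, Site 1:157.25, Site 2:34.45, Site 3:0.8, Site 4:17.46, Site 5:6.28 → nearest is Site 3
(-6.9, -0.3) — d² to each: Site 0:121.25, Site 1:2.44, Site 2:189.38, Site 3:106.73, Site 4:231.25, Site 5:73.25 → nearest is Site 1
(-4.6, 2.4) — d² to each: Site 0:125.45, Site 1:26.1, Site 2:131.92, Site 3:51.61, Site 4:143.93, Site 5:28.57 → nearest is Site 1
Tally — Site 1:2, Site 2:1, Site 3:1. Site 1 captures the most (2).

Site 1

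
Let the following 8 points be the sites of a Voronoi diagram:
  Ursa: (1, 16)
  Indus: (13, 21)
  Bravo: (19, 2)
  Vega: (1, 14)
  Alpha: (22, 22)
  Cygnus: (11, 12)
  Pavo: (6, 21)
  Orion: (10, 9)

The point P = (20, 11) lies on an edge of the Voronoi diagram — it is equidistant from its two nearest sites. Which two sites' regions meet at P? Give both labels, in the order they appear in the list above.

Bravo and Cygnus

Squared distances from P to each site:
d²(P, Ursa) = (20−1)² + (11−16)² = 361 + 25 = 386
d²(P, Indus) = (20−13)² + (11−21)² = 49 + 100 = 149
d²(P, Bravo) = (20−19)² + (11−2)² = 1 + 81 = 82
d²(P, Vega) = (20−1)² + (11−14)² = 361 + 9 = 370
d²(P, Alpha) = (20−22)² + (11−22)² = 4 + 121 = 125
d²(P, Cygnus) = (20−11)² + (11−12)² = 81 + 1 = 82
d²(P, Pavo) = (20−6)² + (11−21)² = 196 + 100 = 296
d²(P, Orion) = (20−10)² + (11−9)² = 100 + 4 = 104
P is equidistant from Bravo and Cygnus (both at squared distance 82), and every other site is strictly farther — so P lies on the Bravo–Cygnus Voronoi edge.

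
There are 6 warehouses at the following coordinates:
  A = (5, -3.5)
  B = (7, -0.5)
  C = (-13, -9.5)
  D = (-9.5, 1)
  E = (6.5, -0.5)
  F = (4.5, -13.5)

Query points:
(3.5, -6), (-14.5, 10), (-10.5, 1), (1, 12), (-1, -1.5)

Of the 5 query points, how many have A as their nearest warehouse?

(3.5, -6) — d² to each: A:8.5, B:42.5, C:284.5, D:218, E:39.25, F:57.25 → nearest is A
(-14.5, 10) — d² to each: A:562.5, B:572.5, C:382.5, D:106, E:551.25, F:913.25 → nearest is D
(-10.5, 1) — d² to each: A:260.5, B:308.5, C:116.5, D:1, E:291.25, F:435.25 → nearest is D
(1, 12) — d² to each: A:256.25, B:192.25, C:658.25, D:231.25, E:186.5, F:662.5 → nearest is E
(-1, -1.5) — d² to each: A:40, B:65, C:208, D:78.5, E:57.25, F:174.25 → nearest is A
2 of the 5 points have A as nearest.

2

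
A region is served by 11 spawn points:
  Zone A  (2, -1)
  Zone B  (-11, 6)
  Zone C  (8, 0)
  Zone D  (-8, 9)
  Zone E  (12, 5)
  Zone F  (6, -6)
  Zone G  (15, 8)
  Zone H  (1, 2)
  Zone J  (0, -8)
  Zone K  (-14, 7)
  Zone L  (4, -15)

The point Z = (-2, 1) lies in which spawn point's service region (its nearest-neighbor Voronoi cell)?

Zone H

Since √ is increasing, it suffices to compare squared distances:
d²(Z, Zone A) = 16 + 4 = 20
d²(Z, Zone B) = 81 + 25 = 106
d²(Z, Zone C) = 100 + 1 = 101
d²(Z, Zone D) = 36 + 64 = 100
d²(Z, Zone E) = 196 + 16 = 212
d²(Z, Zone F) = 64 + 49 = 113
d²(Z, Zone G) = 289 + 49 = 338
d²(Z, Zone H) = 9 + 1 = 10
d²(Z, Zone J) = 4 + 81 = 85
d²(Z, Zone K) = 144 + 36 = 180
d²(Z, Zone L) = 36 + 256 = 292
Zone H is nearest.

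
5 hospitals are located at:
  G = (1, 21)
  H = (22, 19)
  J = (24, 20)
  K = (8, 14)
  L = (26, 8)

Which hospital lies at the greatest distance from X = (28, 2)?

Squared Euclidean distances:
|XG|² = 729 + 361 = 1090
|XH|² = 36 + 289 = 325
|XJ|² = 16 + 324 = 340
|XK|² = 400 + 144 = 544
|XL|² = 4 + 36 = 40
The largest is to G.

G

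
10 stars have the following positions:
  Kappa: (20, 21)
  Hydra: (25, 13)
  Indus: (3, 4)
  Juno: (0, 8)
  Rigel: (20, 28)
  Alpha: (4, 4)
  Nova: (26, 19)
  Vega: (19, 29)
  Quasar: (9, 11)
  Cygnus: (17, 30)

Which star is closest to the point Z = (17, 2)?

Squared Euclidean distances:
d²(Z, Kappa) = 9 + 361 = 370
d²(Z, Hydra) = 64 + 121 = 185
d²(Z, Indus) = 196 + 4 = 200
d²(Z, Juno) = 289 + 36 = 325
d²(Z, Rigel) = 9 + 676 = 685
d²(Z, Alpha) = 169 + 4 = 173
d²(Z, Nova) = 81 + 289 = 370
d²(Z, Vega) = 4 + 729 = 733
d²(Z, Quasar) = 64 + 81 = 145
d²(Z, Cygnus) = 0 + 784 = 784
Minimum is at Quasar.

Quasar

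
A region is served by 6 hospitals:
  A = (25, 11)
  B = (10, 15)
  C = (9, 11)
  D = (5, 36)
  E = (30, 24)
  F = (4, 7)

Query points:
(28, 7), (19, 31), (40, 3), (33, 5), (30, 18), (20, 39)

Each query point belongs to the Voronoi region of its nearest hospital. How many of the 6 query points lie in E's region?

(28, 7) — d² to each: A:25, B:388, C:377, D:1370, E:293, F:576 → nearest is A
(19, 31) — d² to each: A:436, B:337, C:500, D:221, E:170, F:801 → nearest is E
(40, 3) — d² to each: A:289, B:1044, C:1025, D:2314, E:541, F:1312 → nearest is A
(33, 5) — d² to each: A:100, B:629, C:612, D:1745, E:370, F:845 → nearest is A
(30, 18) — d² to each: A:74, B:409, C:490, D:949, E:36, F:797 → nearest is E
(20, 39) — d² to each: A:809, B:676, C:905, D:234, E:325, F:1280 → nearest is D
2 of the 6 points have E as nearest.

2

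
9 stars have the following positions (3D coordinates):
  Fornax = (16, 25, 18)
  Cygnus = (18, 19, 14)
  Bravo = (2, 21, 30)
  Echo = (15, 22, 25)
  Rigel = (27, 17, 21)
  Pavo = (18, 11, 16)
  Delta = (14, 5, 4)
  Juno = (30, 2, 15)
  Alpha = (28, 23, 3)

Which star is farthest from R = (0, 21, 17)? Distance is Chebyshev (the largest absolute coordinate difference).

Juno

d(R, Fornax) = max(16, 4, 1) = 16
d(R, Cygnus) = max(18, 2, 3) = 18
d(R, Bravo) = max(2, 0, 13) = 13
d(R, Echo) = max(15, 1, 8) = 15
d(R, Rigel) = max(27, 4, 4) = 27
d(R, Pavo) = max(18, 10, 1) = 18
d(R, Delta) = max(14, 16, 13) = 16
d(R, Juno) = max(30, 19, 2) = 30
d(R, Alpha) = max(28, 2, 14) = 28
The largest is to Juno.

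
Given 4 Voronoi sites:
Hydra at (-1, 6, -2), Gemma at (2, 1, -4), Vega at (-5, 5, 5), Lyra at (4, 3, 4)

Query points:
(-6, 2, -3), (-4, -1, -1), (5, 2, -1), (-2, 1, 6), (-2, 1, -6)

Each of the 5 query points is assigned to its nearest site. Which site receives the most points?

(-6, 2, -3) — d² to each: Hydra:42, Gemma:66, Vega:74, Lyra:150 → nearest is Hydra
(-4, -1, -1) — d² to each: Hydra:59, Gemma:49, Vega:73, Lyra:105 → nearest is Gemma
(5, 2, -1) — d² to each: Hydra:53, Gemma:19, Vega:145, Lyra:27 → nearest is Gemma
(-2, 1, 6) — d² to each: Hydra:90, Gemma:116, Vega:26, Lyra:44 → nearest is Vega
(-2, 1, -6) — d² to each: Hydra:42, Gemma:20, Vega:146, Lyra:140 → nearest is Gemma
Tally — Hydra:1, Gemma:3, Vega:1. Gemma captures the most (3).

Gemma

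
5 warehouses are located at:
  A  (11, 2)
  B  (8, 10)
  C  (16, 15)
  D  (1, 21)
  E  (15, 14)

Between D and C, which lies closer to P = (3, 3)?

Compare squared distances:
|PD|² = (3−1)² + (3−21)² = 4 + 324 = 328
|PC|² = (3−16)² + (3−15)² = 169 + 144 = 313
328 > 313, so C is closer.

C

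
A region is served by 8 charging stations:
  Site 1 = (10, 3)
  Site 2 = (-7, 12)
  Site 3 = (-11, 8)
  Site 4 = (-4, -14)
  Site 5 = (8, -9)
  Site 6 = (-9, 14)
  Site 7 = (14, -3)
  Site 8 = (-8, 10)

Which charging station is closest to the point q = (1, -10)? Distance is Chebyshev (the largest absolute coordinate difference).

d(q, Site 1) = max(9, 13) = 13
d(q, Site 2) = max(8, 22) = 22
d(q, Site 3) = max(12, 18) = 18
d(q, Site 4) = max(5, 4) = 5
d(q, Site 5) = max(7, 1) = 7
d(q, Site 6) = max(10, 24) = 24
d(q, Site 7) = max(13, 7) = 13
d(q, Site 8) = max(9, 20) = 20
The smallest is to Site 4, so q lies in the Voronoi region of Site 4.

Site 4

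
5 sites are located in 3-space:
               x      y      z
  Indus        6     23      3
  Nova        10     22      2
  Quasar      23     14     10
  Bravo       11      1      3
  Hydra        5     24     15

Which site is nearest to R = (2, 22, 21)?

Hydra

Compare squared distances (the ordering matches that of the actual distances):
d²(R, Indus) = (2−6)² + (22−23)² + (21−3)² = 16 + 1 + 324 = 341
d²(R, Nova) = (2−10)² + (22−22)² + (21−2)² = 64 + 0 + 361 = 425
d²(R, Quasar) = (2−23)² + (22−14)² + (21−10)² = 441 + 64 + 121 = 626
d²(R, Bravo) = (2−11)² + (22−1)² + (21−3)² = 81 + 441 + 324 = 846
d²(R, Hydra) = (2−5)² + (22−24)² + (21−15)² = 9 + 4 + 36 = 49
Minimum is at Hydra.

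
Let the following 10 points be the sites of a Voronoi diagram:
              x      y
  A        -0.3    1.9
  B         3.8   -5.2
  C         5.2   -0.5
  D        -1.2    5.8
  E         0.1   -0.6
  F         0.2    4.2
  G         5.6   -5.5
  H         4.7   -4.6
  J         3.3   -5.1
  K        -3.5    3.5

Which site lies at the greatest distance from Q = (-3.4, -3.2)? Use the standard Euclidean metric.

G

Since √ is increasing, it suffices to compare squared distances:
|QA|² = 9.61 + 26.01 = 35.62
|QB|² = 51.84 + 4 = 55.84
|QC|² = 73.96 + 7.29 = 81.25
|QD|² = 4.84 + 81 = 85.84
|QE|² = 12.25 + 6.76 = 19.01
|QF|² = 12.96 + 54.76 = 67.72
|QG|² = 81 + 5.29 = 86.29
|QH|² = 65.61 + 1.96 = 67.57
|QJ|² = 44.89 + 3.61 = 48.5
|QK|² = 0.01 + 44.89 = 44.9
The largest is to G.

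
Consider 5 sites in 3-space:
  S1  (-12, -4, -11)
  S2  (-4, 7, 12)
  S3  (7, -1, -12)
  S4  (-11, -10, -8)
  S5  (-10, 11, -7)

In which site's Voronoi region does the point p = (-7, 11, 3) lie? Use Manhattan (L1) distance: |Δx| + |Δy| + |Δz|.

d(p,S1) = |-7−(-12)| + |11−(-4)| + |3−(-11)| = 5 + 15 + 14 = 34
d(p,S2) = |-7−(-4)| + |11−7| + |3−12| = 3 + 4 + 9 = 16
d(p,S3) = |-7−7| + |11−(-1)| + |3−(-12)| = 14 + 12 + 15 = 41
d(p,S4) = |-7−(-11)| + |11−(-10)| + |3−(-8)| = 4 + 21 + 11 = 36
d(p,S5) = |-7−(-10)| + |11−11| + |3−(-7)| = 3 + 0 + 10 = 13
Minimum is at S5.

S5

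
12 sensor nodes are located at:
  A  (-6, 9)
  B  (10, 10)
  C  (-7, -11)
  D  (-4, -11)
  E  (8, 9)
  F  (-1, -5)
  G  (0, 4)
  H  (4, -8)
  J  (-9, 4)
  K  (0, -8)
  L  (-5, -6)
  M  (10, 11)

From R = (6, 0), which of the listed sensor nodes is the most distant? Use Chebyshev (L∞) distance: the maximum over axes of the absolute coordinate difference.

J

d(R,A) = max(12, 9) = 12
d(R,B) = max(4, 10) = 10
d(R,C) = max(13, 11) = 13
d(R,D) = max(10, 11) = 11
d(R,E) = max(2, 9) = 9
d(R,F) = max(7, 5) = 7
d(R,G) = max(6, 4) = 6
d(R,H) = max(2, 8) = 8
d(R,J) = max(15, 4) = 15
d(R,K) = max(6, 8) = 8
d(R,L) = max(11, 6) = 11
d(R,M) = max(4, 11) = 11
The largest is to J.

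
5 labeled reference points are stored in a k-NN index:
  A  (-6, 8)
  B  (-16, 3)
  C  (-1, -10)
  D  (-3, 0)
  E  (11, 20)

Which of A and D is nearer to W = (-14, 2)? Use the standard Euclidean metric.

Compare squared distances:
|WA|² = (-14−(-6))² + (2−8)² = 64 + 36 = 100
|WD|² = (-14−(-3))² + (2−0)² = 121 + 4 = 125
100 < 125, so A is closer.

A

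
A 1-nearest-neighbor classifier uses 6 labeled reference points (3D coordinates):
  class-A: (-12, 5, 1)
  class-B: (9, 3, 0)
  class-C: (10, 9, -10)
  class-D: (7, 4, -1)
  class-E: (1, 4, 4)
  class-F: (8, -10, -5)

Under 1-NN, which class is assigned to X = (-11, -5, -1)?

class-A

Since √ is increasing, it suffices to compare squared distances:
d²(X, class-A) = (-11−(-12))² + (-5−5)² + (-1−1)² = 1 + 100 + 4 = 105
d²(X, class-B) = (-11−9)² + (-5−3)² + (-1−0)² = 400 + 64 + 1 = 465
d²(X, class-C) = (-11−10)² + (-5−9)² + (-1−(-10))² = 441 + 196 + 81 = 718
d²(X, class-D) = (-11−7)² + (-5−4)² + (-1−(-1))² = 324 + 81 + 0 = 405
d²(X, class-E) = (-11−1)² + (-5−4)² + (-1−4)² = 144 + 81 + 25 = 250
d²(X, class-F) = (-11−8)² + (-5−(-10))² + (-1−(-5))² = 361 + 25 + 16 = 402
The smallest is to class-A, so X lies in the Voronoi region of class-A.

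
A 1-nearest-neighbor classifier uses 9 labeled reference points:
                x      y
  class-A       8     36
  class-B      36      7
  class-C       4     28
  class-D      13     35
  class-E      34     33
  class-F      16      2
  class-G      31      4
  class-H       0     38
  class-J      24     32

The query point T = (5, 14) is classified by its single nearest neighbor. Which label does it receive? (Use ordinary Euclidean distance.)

class-C

Squared Euclidean distances:
d²(T, class-A) = 9 + 484 = 493
d²(T, class-B) = 961 + 49 = 1010
d²(T, class-C) = 1 + 196 = 197
d²(T, class-D) = 64 + 441 = 505
d²(T, class-E) = 841 + 361 = 1202
d²(T, class-F) = 121 + 144 = 265
d²(T, class-G) = 676 + 100 = 776
d²(T, class-H) = 25 + 576 = 601
d²(T, class-J) = 361 + 324 = 685
The smallest is to class-C, so T lies in the Voronoi region of class-C.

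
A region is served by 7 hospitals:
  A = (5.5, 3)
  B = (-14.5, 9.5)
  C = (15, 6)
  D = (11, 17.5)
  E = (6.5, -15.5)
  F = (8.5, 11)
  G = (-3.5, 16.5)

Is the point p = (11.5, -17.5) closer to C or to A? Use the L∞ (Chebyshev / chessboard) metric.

A

d(p,C) = max(3.5, 23.5) = 23.5
d(p,A) = max(6, 20.5) = 20.5
23.5 > 20.5, so A is closer.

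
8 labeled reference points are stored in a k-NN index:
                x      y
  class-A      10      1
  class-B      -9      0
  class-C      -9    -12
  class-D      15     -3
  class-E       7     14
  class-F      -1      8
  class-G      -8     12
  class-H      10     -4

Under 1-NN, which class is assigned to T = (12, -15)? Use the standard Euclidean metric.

class-H

Squared Euclidean distances:
d²(T, class-A) = (12−10)² + (-15−1)² = 4 + 256 = 260
d²(T, class-B) = (12−(-9))² + (-15−0)² = 441 + 225 = 666
d²(T, class-C) = (12−(-9))² + (-15−(-12))² = 441 + 9 = 450
d²(T, class-D) = (12−15)² + (-15−(-3))² = 9 + 144 = 153
d²(T, class-E) = (12−7)² + (-15−14)² = 25 + 841 = 866
d²(T, class-F) = (12−(-1))² + (-15−8)² = 169 + 529 = 698
d²(T, class-G) = (12−(-8))² + (-15−12)² = 400 + 729 = 1129
d²(T, class-H) = (12−10)² + (-15−(-4))² = 4 + 121 = 125
Minimum is at class-H.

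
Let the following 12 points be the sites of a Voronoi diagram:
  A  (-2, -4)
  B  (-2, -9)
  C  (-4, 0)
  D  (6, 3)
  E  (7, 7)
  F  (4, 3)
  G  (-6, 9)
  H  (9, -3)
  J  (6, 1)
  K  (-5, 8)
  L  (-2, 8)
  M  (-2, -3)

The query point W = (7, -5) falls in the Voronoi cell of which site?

H

Compare squared distances (the ordering matches that of the actual distances):
|WA|² = (7−(-2))² + (-5−(-4))² = 81 + 1 = 82
|WB|² = (7−(-2))² + (-5−(-9))² = 81 + 16 = 97
|WC|² = (7−(-4))² + (-5−0)² = 121 + 25 = 146
|WD|² = (7−6)² + (-5−3)² = 1 + 64 = 65
|WE|² = (7−7)² + (-5−7)² = 0 + 144 = 144
|WF|² = (7−4)² + (-5−3)² = 9 + 64 = 73
|WG|² = (7−(-6))² + (-5−9)² = 169 + 196 = 365
|WH|² = (7−9)² + (-5−(-3))² = 4 + 4 = 8
|WJ|² = (7−6)² + (-5−1)² = 1 + 36 = 37
|WK|² = (7−(-5))² + (-5−8)² = 144 + 169 = 313
|WL|² = (7−(-2))² + (-5−8)² = 81 + 169 = 250
|WM|² = (7−(-2))² + (-5−(-3))² = 81 + 4 = 85
H is nearest.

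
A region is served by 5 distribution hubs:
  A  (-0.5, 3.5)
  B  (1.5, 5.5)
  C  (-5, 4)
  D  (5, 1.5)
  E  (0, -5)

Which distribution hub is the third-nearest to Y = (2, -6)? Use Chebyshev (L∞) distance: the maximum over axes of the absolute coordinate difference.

A

d(Y,A) = max(2.5, 9.5) = 9.5
d(Y,B) = max(0.5, 11.5) = 11.5
d(Y,C) = max(7, 10) = 10
d(Y,D) = max(3, 7.5) = 7.5
d(Y,E) = max(2, 1) = 2
Sorted ascending: E, D, A, C, … — the third-nearest is A.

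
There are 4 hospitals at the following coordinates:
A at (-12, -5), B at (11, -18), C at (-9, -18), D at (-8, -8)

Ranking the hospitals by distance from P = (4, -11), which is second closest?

D

Squared Euclidean distances:
|PA|² = (4−(-12))² + (-11−(-5))² = 256 + 36 = 292
|PB|² = (4−11)² + (-11−(-18))² = 49 + 49 = 98
|PC|² = (4−(-9))² + (-11−(-18))² = 169 + 49 = 218
|PD|² = (4−(-8))² + (-11−(-8))² = 144 + 9 = 153
Sorted ascending: B, D, C, … — the second-nearest is D.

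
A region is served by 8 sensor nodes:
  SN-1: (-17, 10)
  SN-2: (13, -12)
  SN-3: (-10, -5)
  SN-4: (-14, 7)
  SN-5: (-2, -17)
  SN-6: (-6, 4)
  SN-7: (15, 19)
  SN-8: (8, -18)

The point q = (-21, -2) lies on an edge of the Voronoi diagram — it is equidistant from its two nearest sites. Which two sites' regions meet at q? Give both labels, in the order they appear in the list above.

Squared distances from q to each site:
d²(q, SN-1) = 16 + 144 = 160
d²(q, SN-2) = 1156 + 100 = 1256
d²(q, SN-3) = 121 + 9 = 130
d²(q, SN-4) = 49 + 81 = 130
d²(q, SN-5) = 361 + 225 = 586
d²(q, SN-6) = 225 + 36 = 261
d²(q, SN-7) = 1296 + 441 = 1737
d²(q, SN-8) = 841 + 256 = 1097
q is equidistant from SN-3 and SN-4 (both at squared distance 130), and every other site is strictly farther — so q lies on the SN-3–SN-4 Voronoi edge.

SN-3 and SN-4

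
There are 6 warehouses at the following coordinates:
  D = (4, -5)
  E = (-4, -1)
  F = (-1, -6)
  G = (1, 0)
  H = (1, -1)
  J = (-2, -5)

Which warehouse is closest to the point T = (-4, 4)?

Compare squared distances (the ordering matches that of the actual distances):
|TD|² = (-4−4)² + (4−(-5))² = 64 + 81 = 145
|TE|² = (-4−(-4))² + (4−(-1))² = 0 + 25 = 25
|TF|² = (-4−(-1))² + (4−(-6))² = 9 + 100 = 109
|TG|² = (-4−1)² + (4−0)² = 25 + 16 = 41
|TH|² = (-4−1)² + (4−(-1))² = 25 + 25 = 50
|TJ|² = (-4−(-2))² + (4−(-5))² = 4 + 81 = 85
Minimum is at E.

E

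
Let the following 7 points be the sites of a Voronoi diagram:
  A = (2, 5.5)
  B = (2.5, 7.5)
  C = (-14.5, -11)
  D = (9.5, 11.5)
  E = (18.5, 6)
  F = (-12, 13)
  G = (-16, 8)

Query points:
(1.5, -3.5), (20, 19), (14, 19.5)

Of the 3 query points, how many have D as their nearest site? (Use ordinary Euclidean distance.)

2

(1.5, -3.5) — d² to each: A:81.25, B:122, C:312.25, D:289, E:379.25, F:454.5, G:438.5 → nearest is A
(20, 19) — d² to each: A:506.25, B:438.5, C:2090.25, D:166.5, E:171.25, F:1060, G:1417 → nearest is D
(14, 19.5) — d² to each: A:340, B:276.25, C:1742.5, D:84.25, E:202.5, F:718.25, G:1032.25 → nearest is D
2 of the 3 points have D as nearest.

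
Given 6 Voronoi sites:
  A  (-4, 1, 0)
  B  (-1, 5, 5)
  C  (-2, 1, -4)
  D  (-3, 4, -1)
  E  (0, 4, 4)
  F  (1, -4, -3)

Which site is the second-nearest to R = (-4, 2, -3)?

D

Squared Euclidean distances:
|RA|² = (-4−(-4))² + (2−1)² + (-3−0)² = 0 + 1 + 9 = 10
|RB|² = (-4−(-1))² + (2−5)² + (-3−5)² = 9 + 9 + 64 = 82
|RC|² = (-4−(-2))² + (2−1)² + (-3−(-4))² = 4 + 1 + 1 = 6
|RD|² = (-4−(-3))² + (2−4)² + (-3−(-1))² = 1 + 4 + 4 = 9
|RE|² = (-4−0)² + (2−4)² + (-3−4)² = 16 + 4 + 49 = 69
|RF|² = (-4−1)² + (2−(-4))² + (-3−(-3))² = 25 + 36 + 0 = 61
Sorted ascending: C, D, A, … — the second-nearest is D.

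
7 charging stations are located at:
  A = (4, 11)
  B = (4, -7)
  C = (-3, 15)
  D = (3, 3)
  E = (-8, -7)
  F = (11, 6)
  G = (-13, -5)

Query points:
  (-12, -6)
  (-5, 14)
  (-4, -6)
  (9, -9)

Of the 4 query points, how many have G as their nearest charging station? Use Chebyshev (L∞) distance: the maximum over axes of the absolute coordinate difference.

(-12, -6) — d to each: A:17, B:16, C:21, D:15, E:4, F:23, G:1 → nearest is G
(-5, 14) — d to each: A:9, B:21, C:2, D:11, E:21, F:16, G:19 → nearest is C
(-4, -6) — d to each: A:17, B:8, C:21, D:9, E:4, F:15, G:9 → nearest is E
(9, -9) — d to each: A:20, B:5, C:24, D:12, E:17, F:15, G:22 → nearest is B
1 of the 4 points has G as nearest.

1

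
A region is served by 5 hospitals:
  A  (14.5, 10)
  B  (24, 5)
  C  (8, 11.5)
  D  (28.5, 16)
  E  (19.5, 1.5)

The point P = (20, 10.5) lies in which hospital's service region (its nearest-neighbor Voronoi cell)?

A

Since √ is increasing, it suffices to compare squared distances:
|PA|² = (20−14.5)² + (10.5−10)² = 30.25 + 0.25 = 30.5
|PB|² = (20−24)² + (10.5−5)² = 16 + 30.25 = 46.25
|PC|² = (20−8)² + (10.5−11.5)² = 144 + 1 = 145
|PD|² = (20−28.5)² + (10.5−16)² = 72.25 + 30.25 = 102.5
|PE|² = (20−19.5)² + (10.5−1.5)² = 0.25 + 81 = 81.25
Minimum is at A.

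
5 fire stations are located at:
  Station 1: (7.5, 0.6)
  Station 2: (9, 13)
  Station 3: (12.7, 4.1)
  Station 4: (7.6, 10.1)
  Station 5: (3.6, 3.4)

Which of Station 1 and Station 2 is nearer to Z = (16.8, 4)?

Compare squared distances:
d²(Z, Station 1) = (16.8−7.5)² + (4−0.6)² = 86.49 + 11.56 = 98.05
d²(Z, Station 2) = (16.8−9)² + (4−13)² = 60.84 + 81 = 141.84
98.05 < 141.84, so Station 1 is closer.

Station 1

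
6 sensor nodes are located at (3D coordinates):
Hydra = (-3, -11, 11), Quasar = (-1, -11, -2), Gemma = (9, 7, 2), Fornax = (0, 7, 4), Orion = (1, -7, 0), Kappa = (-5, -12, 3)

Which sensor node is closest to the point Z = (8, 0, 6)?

Since √ is increasing, it suffices to compare squared distances:
d²(Z, Hydra) = (8−(-3))² + (0−(-11))² + (6−11)² = 121 + 121 + 25 = 267
d²(Z, Quasar) = (8−(-1))² + (0−(-11))² + (6−(-2))² = 81 + 121 + 64 = 266
d²(Z, Gemma) = (8−9)² + (0−7)² + (6−2)² = 1 + 49 + 16 = 66
d²(Z, Fornax) = (8−0)² + (0−7)² + (6−4)² = 64 + 49 + 4 = 117
d²(Z, Orion) = (8−1)² + (0−(-7))² + (6−0)² = 49 + 49 + 36 = 134
d²(Z, Kappa) = (8−(-5))² + (0−(-12))² + (6−3)² = 169 + 144 + 9 = 322
Minimum is at Gemma.

Gemma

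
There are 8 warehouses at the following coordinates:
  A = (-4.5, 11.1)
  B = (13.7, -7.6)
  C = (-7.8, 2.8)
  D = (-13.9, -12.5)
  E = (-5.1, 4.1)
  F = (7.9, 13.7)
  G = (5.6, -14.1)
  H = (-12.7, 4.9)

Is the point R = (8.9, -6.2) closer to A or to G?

Compare squared distances:
|RA|² = (8.9−(-4.5))² + (-6.2−11.1)² = 179.56 + 299.29 = 478.85
|RG|² = (8.9−5.6)² + (-6.2−(-14.1))² = 10.89 + 62.41 = 73.3
478.85 > 73.3, so G is closer.

G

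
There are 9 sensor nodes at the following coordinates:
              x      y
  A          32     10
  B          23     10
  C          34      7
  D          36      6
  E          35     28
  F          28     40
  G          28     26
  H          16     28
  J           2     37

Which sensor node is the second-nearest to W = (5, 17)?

B

Compare squared distances (the ordering matches that of the actual distances):
|WA|² = (5−32)² + (17−10)² = 729 + 49 = 778
|WB|² = (5−23)² + (17−10)² = 324 + 49 = 373
|WC|² = (5−34)² + (17−7)² = 841 + 100 = 941
|WD|² = (5−36)² + (17−6)² = 961 + 121 = 1082
|WE|² = (5−35)² + (17−28)² = 900 + 121 = 1021
|WF|² = (5−28)² + (17−40)² = 529 + 529 = 1058
|WG|² = (5−28)² + (17−26)² = 529 + 81 = 610
|WH|² = (5−16)² + (17−28)² = 121 + 121 = 242
|WJ|² = (5−2)² + (17−37)² = 9 + 400 = 409
Sorted ascending: H, B, J, … — the second-nearest is B.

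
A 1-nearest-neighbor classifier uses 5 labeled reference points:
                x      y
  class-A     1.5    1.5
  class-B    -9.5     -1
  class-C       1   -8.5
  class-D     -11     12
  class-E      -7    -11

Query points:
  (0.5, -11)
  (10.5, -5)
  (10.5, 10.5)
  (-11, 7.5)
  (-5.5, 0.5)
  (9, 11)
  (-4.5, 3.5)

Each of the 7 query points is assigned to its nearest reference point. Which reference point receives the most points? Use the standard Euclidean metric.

(0.5, -11) — d² to each: class-A:157.25, class-B:200, class-C:6.5, class-D:661.25, class-E:56.25 → nearest is class-C
(10.5, -5) — d² to each: class-A:123.25, class-B:416, class-C:102.5, class-D:751.25, class-E:342.25 → nearest is class-C
(10.5, 10.5) — d² to each: class-A:162, class-B:532.25, class-C:451.25, class-D:464.5, class-E:768.5 → nearest is class-A
(-11, 7.5) — d² to each: class-A:192.25, class-B:74.5, class-C:400, class-D:20.25, class-E:358.25 → nearest is class-D
(-5.5, 0.5) — d² to each: class-A:50, class-B:18.25, class-C:123.25, class-D:162.5, class-E:134.5 → nearest is class-B
(9, 11) — d² to each: class-A:146.5, class-B:486.25, class-C:444.25, class-D:401, class-E:740 → nearest is class-A
(-4.5, 3.5) — d² to each: class-A:40, class-B:45.25, class-C:174.25, class-D:114.5, class-E:216.5 → nearest is class-A
Tally — class-A:3, class-B:1, class-C:2, class-D:1. class-A captures the most (3).

class-A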